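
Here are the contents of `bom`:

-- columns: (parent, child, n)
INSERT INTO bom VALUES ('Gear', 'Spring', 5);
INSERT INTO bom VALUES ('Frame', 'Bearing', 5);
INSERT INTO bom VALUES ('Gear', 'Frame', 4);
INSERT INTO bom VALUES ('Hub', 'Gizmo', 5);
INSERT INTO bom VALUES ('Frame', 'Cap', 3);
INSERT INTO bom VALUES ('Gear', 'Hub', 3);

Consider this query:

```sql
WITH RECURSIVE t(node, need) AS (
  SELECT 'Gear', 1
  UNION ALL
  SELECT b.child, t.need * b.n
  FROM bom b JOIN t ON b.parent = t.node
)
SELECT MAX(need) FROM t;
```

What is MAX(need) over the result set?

20

Base: (Gear, need=1).
Iteration 1: components of {Gear} -> Frame = 1*4 = 4, Hub = 1*3 = 3, Spring = 1*5 = 5.
Iteration 2: components of {Frame,Hub,Spring} -> Bearing = 4*5 = 20, Cap = 4*3 = 12, Gizmo = 3*5 = 15.
Iteration 3: no further components; recursion stops.
need values: 1, 3, 4, 5, 15, 20, 12; the maximum is 20.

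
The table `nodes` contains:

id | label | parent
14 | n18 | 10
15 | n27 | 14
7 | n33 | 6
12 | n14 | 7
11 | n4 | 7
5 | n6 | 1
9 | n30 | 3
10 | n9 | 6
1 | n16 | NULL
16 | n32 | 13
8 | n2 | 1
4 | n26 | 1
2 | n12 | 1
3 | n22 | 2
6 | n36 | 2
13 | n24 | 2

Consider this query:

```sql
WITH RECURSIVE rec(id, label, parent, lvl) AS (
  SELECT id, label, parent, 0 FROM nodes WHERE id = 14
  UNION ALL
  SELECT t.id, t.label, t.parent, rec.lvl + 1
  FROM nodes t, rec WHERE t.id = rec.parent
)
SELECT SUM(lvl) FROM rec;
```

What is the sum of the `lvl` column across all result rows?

10

Base: id=14 (n18), parent=10, lvl 0.
Iteration 1: join on id=10 -> n9 (id 10, parent=6, lvl 1).
Iteration 2: join on id=6 -> n36 (id 6, parent=2, lvl 2).
Iteration 3: join on id=2 -> n12 (id 2, parent=1, lvl 3).
Iteration 4: join on id=1 -> n16 (id 1, parent=NULL, lvl 4).
Iteration 5: parent is NULL; no match; recursion stops.
SUM(lvl) = 0 + 1 + 2 + 3 + 4 = 10.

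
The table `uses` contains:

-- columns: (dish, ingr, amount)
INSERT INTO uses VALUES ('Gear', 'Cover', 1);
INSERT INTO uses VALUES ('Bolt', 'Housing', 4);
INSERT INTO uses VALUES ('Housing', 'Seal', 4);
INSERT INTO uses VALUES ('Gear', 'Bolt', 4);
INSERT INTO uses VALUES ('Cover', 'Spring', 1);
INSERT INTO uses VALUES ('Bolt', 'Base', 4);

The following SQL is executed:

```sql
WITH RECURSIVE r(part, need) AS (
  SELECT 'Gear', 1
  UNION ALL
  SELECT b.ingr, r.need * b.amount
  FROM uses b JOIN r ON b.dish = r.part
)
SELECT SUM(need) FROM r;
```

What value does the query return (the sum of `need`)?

Base: (Gear, need=1).
Iteration 1: components of {Gear} -> Bolt = 1*4 = 4, Cover = 1*1 = 1.
Iteration 2: components of {Bolt,Cover} -> Base = 4*4 = 16, Housing = 4*4 = 16, Spring = 1*1 = 1.
Iteration 3: components of {Base,Housing,Spring} -> Seal = 16*4 = 64.
Iteration 4: no further components; recursion stops.
SUM(need) = 1 + 4 + 1 + 16 + 16 + 1 + 64 = 103.

103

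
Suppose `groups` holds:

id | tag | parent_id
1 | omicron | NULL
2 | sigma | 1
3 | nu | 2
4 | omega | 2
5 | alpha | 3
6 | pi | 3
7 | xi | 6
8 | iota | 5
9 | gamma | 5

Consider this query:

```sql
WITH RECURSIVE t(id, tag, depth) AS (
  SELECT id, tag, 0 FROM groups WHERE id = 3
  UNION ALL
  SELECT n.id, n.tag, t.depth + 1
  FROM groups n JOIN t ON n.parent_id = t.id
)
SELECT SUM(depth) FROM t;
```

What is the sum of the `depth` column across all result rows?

8

Base: id=3 (nu) at depth 0.
Iteration 1: rows with parent_id in {3} -> alpha (id 5, depth 1), pi (id 6, depth 1).
Iteration 2: rows with parent_id in {5,6} -> xi (id 7, depth 2), iota (id 8, depth 2), gamma (id 9, depth 2).
Iteration 3: no rows with parent_id in {7,8,9}; recursion stops.
SUM(depth) = 0 + 1 + 1 + 2 + 2 + 2 = 8.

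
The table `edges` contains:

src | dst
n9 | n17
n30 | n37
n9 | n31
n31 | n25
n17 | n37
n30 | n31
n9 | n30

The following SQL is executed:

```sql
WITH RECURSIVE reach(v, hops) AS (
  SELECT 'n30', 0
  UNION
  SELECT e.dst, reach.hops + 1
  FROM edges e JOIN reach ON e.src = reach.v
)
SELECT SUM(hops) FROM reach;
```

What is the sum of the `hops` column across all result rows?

Base: (n30, hops=0).
Iteration 1: edges from {n30} -> (n31, hops=1), (n37, hops=1).
Iteration 2: edges from {n31,n37} -> (n25, hops=2).
Iteration 3: no outgoing edges from {n25}; recursion stops.
SUM(hops) = 0 + 1 + 1 + 2 = 4.

4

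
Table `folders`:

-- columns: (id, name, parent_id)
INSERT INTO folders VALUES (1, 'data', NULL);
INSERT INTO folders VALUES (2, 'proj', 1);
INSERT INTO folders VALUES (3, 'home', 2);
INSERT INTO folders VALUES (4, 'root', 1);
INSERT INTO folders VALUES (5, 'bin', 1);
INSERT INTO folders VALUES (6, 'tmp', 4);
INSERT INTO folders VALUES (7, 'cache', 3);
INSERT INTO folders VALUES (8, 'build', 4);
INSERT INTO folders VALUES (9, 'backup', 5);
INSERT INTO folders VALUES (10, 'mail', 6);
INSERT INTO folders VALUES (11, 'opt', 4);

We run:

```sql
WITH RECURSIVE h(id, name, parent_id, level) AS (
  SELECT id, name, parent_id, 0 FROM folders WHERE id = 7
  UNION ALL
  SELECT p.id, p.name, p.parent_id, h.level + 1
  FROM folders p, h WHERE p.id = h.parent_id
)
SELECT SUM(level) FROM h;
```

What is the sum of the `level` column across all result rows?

Base: id=7 (cache), parent_id=3, level 0.
Iteration 1: join on id=3 -> home (id 3, parent_id=2, level 1).
Iteration 2: join on id=2 -> proj (id 2, parent_id=1, level 2).
Iteration 3: join on id=1 -> data (id 1, parent_id=NULL, level 3).
Iteration 4: parent_id is NULL; no match; recursion stops.
SUM(level) = 0 + 1 + 2 + 3 = 6.

6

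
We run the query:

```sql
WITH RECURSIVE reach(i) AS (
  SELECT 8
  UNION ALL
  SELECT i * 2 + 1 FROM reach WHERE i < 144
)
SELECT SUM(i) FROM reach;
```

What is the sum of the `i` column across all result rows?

561

Base: i=8.
Iteration 1: 8 < 144 holds -> i = 8 * 2 + 1 = 17.
Iteration 2: 17 < 144 holds -> i = 17 * 2 + 1 = 35.
Iteration 3: 35 < 144 holds -> i = 35 * 2 + 1 = 71.
Iteration 4: 71 < 144 holds -> i = 71 * 2 + 1 = 143.
Iteration 5: 143 < 144 holds -> i = 143 * 2 + 1 = 287.
Iteration 6: 287 < 144 fails; recursion stops.
SUM(i) = 8 + 17 + 35 + 71 + 143 + 287 = 561.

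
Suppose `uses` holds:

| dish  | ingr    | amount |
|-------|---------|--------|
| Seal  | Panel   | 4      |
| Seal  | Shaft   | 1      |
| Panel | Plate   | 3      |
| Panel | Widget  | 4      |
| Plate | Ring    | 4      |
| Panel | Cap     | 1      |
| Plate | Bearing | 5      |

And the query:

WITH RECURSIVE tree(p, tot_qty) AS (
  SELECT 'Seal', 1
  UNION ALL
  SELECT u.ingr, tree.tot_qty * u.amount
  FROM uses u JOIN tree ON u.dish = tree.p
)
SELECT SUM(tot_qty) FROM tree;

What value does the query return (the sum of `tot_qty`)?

146

Base: (Seal, tot_qty=1).
Iteration 1: components of {Seal} -> Panel = 1*4 = 4, Shaft = 1*1 = 1.
Iteration 2: components of {Panel,Shaft} -> Cap = 4*1 = 4, Plate = 4*3 = 12, Widget = 4*4 = 16.
Iteration 3: components of {Cap,Plate,Widget} -> Bearing = 12*5 = 60, Ring = 12*4 = 48.
Iteration 4: no further components; recursion stops.
SUM(tot_qty) = 1 + 4 + 1 + 12 + 16 + 4 + 48 + 60 = 146.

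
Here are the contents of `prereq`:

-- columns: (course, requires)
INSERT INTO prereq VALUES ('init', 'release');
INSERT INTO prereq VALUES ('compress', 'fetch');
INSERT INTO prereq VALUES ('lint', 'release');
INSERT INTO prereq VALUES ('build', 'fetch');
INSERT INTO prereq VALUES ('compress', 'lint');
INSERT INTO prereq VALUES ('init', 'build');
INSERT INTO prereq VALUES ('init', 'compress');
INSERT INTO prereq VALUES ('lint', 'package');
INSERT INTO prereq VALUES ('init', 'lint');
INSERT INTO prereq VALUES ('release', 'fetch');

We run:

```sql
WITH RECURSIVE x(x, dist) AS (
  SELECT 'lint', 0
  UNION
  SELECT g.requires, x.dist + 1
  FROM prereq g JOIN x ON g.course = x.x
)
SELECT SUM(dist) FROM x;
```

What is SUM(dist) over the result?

4

Base: (lint, dist=0).
Iteration 1: edges from {lint} -> (package, dist=1), (release, dist=1).
Iteration 2: edges from {package,release} -> (fetch, dist=2).
Iteration 3: no outgoing edges from {fetch}; recursion stops.
SUM(dist) = 0 + 1 + 1 + 2 = 4.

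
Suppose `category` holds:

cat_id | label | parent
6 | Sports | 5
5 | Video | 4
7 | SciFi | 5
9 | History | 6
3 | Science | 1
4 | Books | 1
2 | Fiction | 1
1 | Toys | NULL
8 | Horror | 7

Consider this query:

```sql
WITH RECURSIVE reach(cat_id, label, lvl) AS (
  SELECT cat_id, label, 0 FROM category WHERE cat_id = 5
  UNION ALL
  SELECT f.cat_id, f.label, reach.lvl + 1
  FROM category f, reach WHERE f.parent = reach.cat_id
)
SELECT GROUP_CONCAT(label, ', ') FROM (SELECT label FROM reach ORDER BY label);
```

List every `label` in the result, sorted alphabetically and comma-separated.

Base: cat_id=5 (Video) at lvl 0.
Iteration 1: rows with parent in {5} -> Sports (id 6, lvl 1), SciFi (id 7, lvl 1).
Iteration 2: rows with parent in {6,7} -> Horror (id 8, lvl 2), History (id 9, lvl 2).
Iteration 3: no rows with parent in {8,9}; recursion stops.

History, Horror, SciFi, Sports, Video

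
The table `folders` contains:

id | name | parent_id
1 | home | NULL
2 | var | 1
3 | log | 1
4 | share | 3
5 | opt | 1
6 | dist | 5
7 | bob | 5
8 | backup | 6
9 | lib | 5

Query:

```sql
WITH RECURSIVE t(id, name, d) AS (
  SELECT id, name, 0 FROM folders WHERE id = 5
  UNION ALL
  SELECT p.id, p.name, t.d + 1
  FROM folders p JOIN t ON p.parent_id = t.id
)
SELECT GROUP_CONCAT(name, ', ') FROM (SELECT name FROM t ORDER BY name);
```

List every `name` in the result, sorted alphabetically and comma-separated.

Base: id=5 (opt) at d 0.
Iteration 1: rows with parent_id in {5} -> dist (id 6, d 1), bob (id 7, d 1), lib (id 9, d 1).
Iteration 2: rows with parent_id in {6,7,9} -> backup (id 8, d 2).
Iteration 3: no rows with parent_id in {8}; recursion stops.

backup, bob, dist, lib, opt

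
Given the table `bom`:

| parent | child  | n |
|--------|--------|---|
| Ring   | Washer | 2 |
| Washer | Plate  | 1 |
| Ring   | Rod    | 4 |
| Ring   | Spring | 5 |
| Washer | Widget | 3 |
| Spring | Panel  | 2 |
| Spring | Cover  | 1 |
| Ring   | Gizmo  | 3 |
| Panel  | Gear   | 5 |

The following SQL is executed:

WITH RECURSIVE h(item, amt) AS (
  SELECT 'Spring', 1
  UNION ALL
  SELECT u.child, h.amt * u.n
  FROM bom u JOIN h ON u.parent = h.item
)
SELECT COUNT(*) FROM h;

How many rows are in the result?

Base: (Spring, amt=1).
Iteration 1: components of {Spring} -> Cover = 1*1 = 1, Panel = 1*2 = 2.
Iteration 2: components of {Cover,Panel} -> Gear = 2*5 = 10.
Iteration 3: no further components; recursion stops.
Total rows emitted: 4.

4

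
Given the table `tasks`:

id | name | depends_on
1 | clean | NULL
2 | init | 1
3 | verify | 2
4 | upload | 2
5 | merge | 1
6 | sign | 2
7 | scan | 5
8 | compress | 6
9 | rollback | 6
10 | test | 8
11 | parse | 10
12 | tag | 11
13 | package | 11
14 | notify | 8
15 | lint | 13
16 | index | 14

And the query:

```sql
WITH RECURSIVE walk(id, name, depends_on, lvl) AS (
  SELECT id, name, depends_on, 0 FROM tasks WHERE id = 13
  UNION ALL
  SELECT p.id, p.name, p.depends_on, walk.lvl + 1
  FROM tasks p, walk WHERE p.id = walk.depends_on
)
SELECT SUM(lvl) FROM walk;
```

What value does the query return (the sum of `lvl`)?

21

Base: id=13 (package), depends_on=11, lvl 0.
Iteration 1: join on id=11 -> parse (id 11, depends_on=10, lvl 1).
Iteration 2: join on id=10 -> test (id 10, depends_on=8, lvl 2).
Iteration 3: join on id=8 -> compress (id 8, depends_on=6, lvl 3).
Iteration 4: join on id=6 -> sign (id 6, depends_on=2, lvl 4).
Iteration 5: join on id=2 -> init (id 2, depends_on=1, lvl 5).
Iteration 6: join on id=1 -> clean (id 1, depends_on=NULL, lvl 6).
Iteration 7: depends_on is NULL; no match; recursion stops.
SUM(lvl) = 0 + 1 + 2 + 3 + 4 + 5 + 6 = 21.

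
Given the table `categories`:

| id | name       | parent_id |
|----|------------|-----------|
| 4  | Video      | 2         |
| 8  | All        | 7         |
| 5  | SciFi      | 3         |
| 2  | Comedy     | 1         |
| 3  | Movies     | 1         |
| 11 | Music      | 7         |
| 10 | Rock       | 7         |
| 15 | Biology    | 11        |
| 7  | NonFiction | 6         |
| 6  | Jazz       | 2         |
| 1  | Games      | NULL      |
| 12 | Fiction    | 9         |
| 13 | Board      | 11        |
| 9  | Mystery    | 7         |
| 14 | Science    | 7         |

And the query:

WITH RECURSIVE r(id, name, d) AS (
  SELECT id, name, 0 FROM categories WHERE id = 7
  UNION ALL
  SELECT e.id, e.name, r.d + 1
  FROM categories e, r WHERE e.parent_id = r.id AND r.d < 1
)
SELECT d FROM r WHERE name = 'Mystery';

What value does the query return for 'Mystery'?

Base: id=7 (NonFiction) at d 0.
Iteration 1: rows with parent_id in {7} -> All (id 8, d 1), Mystery (id 9, d 1), Rock (id 10, d 1), Music (id 11, d 1), Science (id 14, d 1).
Iteration 2: d < 1 fails for all current rows; recursion stops.

1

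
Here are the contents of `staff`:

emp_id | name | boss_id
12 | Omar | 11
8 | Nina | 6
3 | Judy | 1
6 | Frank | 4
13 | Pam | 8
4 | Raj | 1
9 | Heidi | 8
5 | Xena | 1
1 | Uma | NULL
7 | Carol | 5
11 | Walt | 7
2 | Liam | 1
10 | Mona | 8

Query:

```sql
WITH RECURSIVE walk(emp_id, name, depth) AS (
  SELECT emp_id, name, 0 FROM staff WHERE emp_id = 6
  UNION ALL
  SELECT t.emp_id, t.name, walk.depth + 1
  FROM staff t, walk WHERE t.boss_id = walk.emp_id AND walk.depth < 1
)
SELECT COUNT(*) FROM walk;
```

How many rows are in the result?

2

Base: emp_id=6 (Frank) at depth 0.
Iteration 1: rows with boss_id in {6} -> Nina (id 8, depth 1).
Iteration 2: depth < 1 fails for all current rows; recursion stops.
Total rows emitted: 2.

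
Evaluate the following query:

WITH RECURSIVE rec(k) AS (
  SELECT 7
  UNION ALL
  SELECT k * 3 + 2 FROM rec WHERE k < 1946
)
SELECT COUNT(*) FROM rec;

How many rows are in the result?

7

Base: k=7.
Iteration 1: 7 < 1946 holds -> k = 7 * 3 + 2 = 23.
Iteration 2: 23 < 1946 holds -> k = 23 * 3 + 2 = 71.
Iteration 3: 71 < 1946 holds -> k = 71 * 3 + 2 = 215.
Iteration 4: 215 < 1946 holds -> k = 215 * 3 + 2 = 647.
Iteration 5: 647 < 1946 holds -> k = 647 * 3 + 2 = 1943.
Iteration 6: 1943 < 1946 holds -> k = 1943 * 3 + 2 = 5831.
Iteration 7: 5831 < 1946 fails; recursion stops.
Total rows emitted: 7.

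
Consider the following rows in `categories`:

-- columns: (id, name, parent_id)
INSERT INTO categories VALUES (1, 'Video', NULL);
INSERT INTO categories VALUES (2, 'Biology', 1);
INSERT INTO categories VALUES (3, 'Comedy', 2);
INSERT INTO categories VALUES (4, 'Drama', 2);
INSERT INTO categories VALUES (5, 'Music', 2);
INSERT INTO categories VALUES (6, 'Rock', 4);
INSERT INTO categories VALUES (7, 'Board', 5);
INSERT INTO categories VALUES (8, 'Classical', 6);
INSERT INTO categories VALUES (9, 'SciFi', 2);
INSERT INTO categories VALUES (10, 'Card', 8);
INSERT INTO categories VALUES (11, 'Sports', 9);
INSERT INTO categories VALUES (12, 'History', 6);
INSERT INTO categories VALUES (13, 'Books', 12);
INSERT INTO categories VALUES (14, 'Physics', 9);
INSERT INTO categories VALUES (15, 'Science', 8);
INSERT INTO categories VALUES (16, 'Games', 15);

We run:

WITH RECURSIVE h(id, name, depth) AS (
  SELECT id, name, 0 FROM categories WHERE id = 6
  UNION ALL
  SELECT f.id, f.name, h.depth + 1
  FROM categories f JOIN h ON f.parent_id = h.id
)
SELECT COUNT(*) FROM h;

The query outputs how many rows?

Base: id=6 (Rock) at depth 0.
Iteration 1: rows with parent_id in {6} -> Classical (id 8, depth 1), History (id 12, depth 1).
Iteration 2: rows with parent_id in {8,12} -> Card (id 10, depth 2), Books (id 13, depth 2), Science (id 15, depth 2).
Iteration 3: rows with parent_id in {10,13,15} -> Games (id 16, depth 3).
Iteration 4: no rows with parent_id in {16}; recursion stops.
Total rows emitted: 7.

7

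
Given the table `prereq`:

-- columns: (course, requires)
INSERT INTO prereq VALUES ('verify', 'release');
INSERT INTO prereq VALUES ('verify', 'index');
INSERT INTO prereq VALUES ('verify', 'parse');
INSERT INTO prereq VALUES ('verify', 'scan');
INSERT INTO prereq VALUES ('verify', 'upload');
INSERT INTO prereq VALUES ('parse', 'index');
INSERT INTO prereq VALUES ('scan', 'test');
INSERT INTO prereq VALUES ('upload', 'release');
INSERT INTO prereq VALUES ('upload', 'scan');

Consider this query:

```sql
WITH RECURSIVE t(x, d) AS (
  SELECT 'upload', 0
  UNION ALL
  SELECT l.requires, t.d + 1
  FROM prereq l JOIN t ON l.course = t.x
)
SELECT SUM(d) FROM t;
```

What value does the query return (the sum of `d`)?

Base: (upload, d=0).
Iteration 1: edges from {upload} -> (release, d=1), (scan, d=1).
Iteration 2: edges from {release,scan} -> (test, d=2).
Iteration 3: no outgoing edges from {test}; recursion stops.
SUM(d) = 0 + 1 + 1 + 2 = 4.

4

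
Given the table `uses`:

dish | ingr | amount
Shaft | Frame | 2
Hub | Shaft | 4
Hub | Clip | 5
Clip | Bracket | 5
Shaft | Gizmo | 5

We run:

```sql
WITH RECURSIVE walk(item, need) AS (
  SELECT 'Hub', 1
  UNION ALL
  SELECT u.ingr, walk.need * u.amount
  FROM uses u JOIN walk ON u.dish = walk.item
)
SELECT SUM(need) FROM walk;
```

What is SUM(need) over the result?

Base: (Hub, need=1).
Iteration 1: components of {Hub} -> Clip = 1*5 = 5, Shaft = 1*4 = 4.
Iteration 2: components of {Clip,Shaft} -> Bracket = 5*5 = 25, Frame = 4*2 = 8, Gizmo = 4*5 = 20.
Iteration 3: no further components; recursion stops.
SUM(need) = 1 + 4 + 5 + 8 + 20 + 25 = 63.

63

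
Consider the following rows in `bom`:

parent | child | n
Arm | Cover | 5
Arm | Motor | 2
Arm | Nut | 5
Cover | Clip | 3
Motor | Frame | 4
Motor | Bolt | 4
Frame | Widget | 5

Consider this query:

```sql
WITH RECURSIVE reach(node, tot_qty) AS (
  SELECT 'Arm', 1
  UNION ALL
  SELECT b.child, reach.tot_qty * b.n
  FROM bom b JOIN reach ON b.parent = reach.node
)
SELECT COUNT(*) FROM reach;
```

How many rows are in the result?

8

Base: (Arm, tot_qty=1).
Iteration 1: components of {Arm} -> Cover = 1*5 = 5, Motor = 1*2 = 2, Nut = 1*5 = 5.
Iteration 2: components of {Cover,Motor,Nut} -> Bolt = 2*4 = 8, Clip = 5*3 = 15, Frame = 2*4 = 8.
Iteration 3: components of {Bolt,Clip,Frame} -> Widget = 8*5 = 40.
Iteration 4: no further components; recursion stops.
Total rows emitted: 8.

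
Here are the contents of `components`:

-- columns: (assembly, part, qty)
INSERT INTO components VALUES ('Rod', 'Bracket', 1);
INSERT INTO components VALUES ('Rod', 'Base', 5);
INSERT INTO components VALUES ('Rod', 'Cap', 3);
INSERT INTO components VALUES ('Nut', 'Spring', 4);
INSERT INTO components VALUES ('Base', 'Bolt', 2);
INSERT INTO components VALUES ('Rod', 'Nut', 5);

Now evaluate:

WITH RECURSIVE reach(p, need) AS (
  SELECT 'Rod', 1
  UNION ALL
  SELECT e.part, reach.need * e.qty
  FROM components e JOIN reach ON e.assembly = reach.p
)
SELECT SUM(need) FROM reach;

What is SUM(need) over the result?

Base: (Rod, need=1).
Iteration 1: components of {Rod} -> Base = 1*5 = 5, Bracket = 1*1 = 1, Cap = 1*3 = 3, Nut = 1*5 = 5.
Iteration 2: components of {Base,Bracket,Cap,Nut} -> Bolt = 5*2 = 10, Spring = 5*4 = 20.
Iteration 3: no further components; recursion stops.
SUM(need) = 1 + 1 + 5 + 5 + 3 + 20 + 10 = 45.

45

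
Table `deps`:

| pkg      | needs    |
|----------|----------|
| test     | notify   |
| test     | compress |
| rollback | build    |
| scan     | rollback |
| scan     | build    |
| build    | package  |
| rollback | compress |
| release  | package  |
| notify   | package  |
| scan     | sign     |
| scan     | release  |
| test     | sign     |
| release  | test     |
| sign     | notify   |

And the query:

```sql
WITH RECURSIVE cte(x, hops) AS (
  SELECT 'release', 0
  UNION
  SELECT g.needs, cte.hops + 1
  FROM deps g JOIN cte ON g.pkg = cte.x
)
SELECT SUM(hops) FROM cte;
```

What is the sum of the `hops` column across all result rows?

18

Base: (release, hops=0).
Iteration 1: edges from {release} -> (package, hops=1), (test, hops=1).
Iteration 2: edges from {package,test} -> (compress, hops=2), (notify, hops=2), (sign, hops=2).
Iteration 3: edges from {compress,notify,sign} -> (notify, hops=3), (package, hops=3).
Iteration 4: edges from {notify,package} -> (package, hops=4).
Iteration 5: no outgoing edges from {package}; recursion stops.
SUM(hops) = 0 + 1 + 1 + 2 + 2 + 2 + 3 + 3 + 4 = 18.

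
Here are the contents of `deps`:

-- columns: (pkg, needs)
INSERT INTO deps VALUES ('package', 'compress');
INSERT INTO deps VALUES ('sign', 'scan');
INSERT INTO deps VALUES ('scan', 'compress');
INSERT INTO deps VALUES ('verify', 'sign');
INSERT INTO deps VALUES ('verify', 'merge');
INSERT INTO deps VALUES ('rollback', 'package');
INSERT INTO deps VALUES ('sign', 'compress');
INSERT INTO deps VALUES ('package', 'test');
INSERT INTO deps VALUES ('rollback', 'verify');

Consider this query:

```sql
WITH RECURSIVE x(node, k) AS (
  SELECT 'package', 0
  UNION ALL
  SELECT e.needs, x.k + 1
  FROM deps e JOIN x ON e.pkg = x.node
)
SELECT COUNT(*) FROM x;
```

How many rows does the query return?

Base: (package, k=0).
Iteration 1: edges from {package} -> (compress, k=1), (test, k=1).
Iteration 2: no outgoing edges from {compress,test}; recursion stops.
Total rows emitted: 3.

3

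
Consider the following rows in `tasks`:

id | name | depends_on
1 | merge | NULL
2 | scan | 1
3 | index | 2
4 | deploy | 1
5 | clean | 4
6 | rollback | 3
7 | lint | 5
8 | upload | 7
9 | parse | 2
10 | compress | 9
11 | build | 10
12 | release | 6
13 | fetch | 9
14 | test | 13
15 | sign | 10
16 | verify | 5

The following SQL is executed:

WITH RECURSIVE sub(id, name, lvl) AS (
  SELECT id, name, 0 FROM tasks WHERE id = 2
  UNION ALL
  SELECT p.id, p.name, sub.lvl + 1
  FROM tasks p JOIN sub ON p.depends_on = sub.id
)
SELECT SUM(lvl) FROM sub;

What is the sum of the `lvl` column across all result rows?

Base: id=2 (scan) at lvl 0.
Iteration 1: rows with depends_on in {2} -> index (id 3, lvl 1), parse (id 9, lvl 1).
Iteration 2: rows with depends_on in {3,9} -> rollback (id 6, lvl 2), compress (id 10, lvl 2), fetch (id 13, lvl 2).
Iteration 3: rows with depends_on in {6,10,13} -> build (id 11, lvl 3), release (id 12, lvl 3), test (id 14, lvl 3), sign (id 15, lvl 3).
Iteration 4: no rows with depends_on in {11,12,14,15}; recursion stops.
SUM(lvl) = 0 + 1 + 1 + 2 + 2 + 2 + 3 + 3 + 3 + 3 = 20.

20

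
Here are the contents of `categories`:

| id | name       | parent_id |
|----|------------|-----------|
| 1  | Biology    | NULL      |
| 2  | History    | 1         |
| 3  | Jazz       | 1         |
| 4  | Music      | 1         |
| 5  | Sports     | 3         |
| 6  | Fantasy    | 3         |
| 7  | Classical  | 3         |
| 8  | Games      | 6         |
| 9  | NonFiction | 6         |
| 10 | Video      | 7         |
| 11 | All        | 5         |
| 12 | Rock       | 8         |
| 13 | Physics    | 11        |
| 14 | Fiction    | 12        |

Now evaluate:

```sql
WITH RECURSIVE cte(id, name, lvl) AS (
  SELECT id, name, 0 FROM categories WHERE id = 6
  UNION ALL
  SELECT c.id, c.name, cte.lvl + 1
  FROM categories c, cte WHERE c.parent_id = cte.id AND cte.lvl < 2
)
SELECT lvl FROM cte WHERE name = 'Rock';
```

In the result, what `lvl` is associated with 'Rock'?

Base: id=6 (Fantasy) at lvl 0.
Iteration 1: rows with parent_id in {6} -> Games (id 8, lvl 1), NonFiction (id 9, lvl 1).
Iteration 2: rows with parent_id in {8,9} -> Rock (id 12, lvl 2).
Iteration 3: lvl < 2 fails for all current rows; recursion stops.

2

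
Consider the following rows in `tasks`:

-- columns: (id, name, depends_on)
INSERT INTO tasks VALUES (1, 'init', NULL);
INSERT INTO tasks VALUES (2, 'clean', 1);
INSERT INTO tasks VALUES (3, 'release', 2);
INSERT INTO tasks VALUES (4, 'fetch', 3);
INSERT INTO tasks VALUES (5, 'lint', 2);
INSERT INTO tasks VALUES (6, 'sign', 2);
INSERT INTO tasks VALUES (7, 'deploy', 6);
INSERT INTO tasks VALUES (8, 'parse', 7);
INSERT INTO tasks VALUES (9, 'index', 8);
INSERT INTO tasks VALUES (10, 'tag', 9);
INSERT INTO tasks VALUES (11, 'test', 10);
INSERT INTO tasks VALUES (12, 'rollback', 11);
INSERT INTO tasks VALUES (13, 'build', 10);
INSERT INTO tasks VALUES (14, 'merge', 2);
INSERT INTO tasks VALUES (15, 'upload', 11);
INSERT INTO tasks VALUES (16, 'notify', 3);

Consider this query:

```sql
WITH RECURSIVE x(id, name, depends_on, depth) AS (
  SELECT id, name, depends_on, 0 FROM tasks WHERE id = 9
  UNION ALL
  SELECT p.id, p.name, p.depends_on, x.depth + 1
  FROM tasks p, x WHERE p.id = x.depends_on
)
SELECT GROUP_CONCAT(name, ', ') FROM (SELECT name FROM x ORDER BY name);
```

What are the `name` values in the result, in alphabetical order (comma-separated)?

Base: id=9 (index), depends_on=8, depth 0.
Iteration 1: join on id=8 -> parse (id 8, depends_on=7, depth 1).
Iteration 2: join on id=7 -> deploy (id 7, depends_on=6, depth 2).
Iteration 3: join on id=6 -> sign (id 6, depends_on=2, depth 3).
Iteration 4: join on id=2 -> clean (id 2, depends_on=1, depth 4).
Iteration 5: join on id=1 -> init (id 1, depends_on=NULL, depth 5).
Iteration 6: depends_on is NULL; no match; recursion stops.

clean, deploy, index, init, parse, sign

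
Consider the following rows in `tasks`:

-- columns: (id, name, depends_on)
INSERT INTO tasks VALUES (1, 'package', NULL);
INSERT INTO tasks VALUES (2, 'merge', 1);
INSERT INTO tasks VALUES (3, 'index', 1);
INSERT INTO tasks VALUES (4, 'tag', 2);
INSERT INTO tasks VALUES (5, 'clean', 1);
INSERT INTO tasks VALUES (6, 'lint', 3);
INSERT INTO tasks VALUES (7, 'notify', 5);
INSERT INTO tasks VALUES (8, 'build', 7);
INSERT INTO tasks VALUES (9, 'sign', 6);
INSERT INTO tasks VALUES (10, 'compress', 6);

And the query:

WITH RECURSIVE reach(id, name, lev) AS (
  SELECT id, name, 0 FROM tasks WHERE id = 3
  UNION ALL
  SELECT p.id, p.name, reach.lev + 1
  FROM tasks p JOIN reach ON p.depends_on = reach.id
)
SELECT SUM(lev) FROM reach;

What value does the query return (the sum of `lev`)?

5

Base: id=3 (index) at lev 0.
Iteration 1: rows with depends_on in {3} -> lint (id 6, lev 1).
Iteration 2: rows with depends_on in {6} -> sign (id 9, lev 2), compress (id 10, lev 2).
Iteration 3: no rows with depends_on in {9,10}; recursion stops.
SUM(lev) = 0 + 1 + 2 + 2 = 5.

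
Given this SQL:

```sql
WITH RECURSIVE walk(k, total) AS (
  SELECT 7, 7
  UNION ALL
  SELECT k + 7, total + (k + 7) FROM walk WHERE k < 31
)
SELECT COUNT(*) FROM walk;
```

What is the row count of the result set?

5

Base: k=7, total=7.
Iteration 1: 7 < 31 holds -> k = 7 + 7 = 14, total = 7 + 14 = 21.
Iteration 2: 14 < 31 holds -> k = 14 + 7 = 21, total = 21 + 21 = 42.
Iteration 3: 21 < 31 holds -> k = 21 + 7 = 28, total = 42 + 28 = 70.
Iteration 4: 28 < 31 holds -> k = 28 + 7 = 35, total = 70 + 35 = 105.
Iteration 5: 35 < 31 fails; recursion stops.
Total rows emitted: 5.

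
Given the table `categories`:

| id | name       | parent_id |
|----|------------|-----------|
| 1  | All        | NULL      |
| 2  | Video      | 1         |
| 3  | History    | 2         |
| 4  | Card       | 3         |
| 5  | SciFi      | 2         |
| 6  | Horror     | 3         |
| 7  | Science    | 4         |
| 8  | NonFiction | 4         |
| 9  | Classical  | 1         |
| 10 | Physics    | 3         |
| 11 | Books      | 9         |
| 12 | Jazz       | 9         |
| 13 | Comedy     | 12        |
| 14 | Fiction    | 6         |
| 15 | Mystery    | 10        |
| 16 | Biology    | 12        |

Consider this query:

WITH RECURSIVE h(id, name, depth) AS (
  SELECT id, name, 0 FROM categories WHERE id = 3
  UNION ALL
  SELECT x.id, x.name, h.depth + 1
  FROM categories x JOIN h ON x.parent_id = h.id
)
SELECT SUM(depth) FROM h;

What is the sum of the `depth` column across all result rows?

Base: id=3 (History) at depth 0.
Iteration 1: rows with parent_id in {3} -> Card (id 4, depth 1), Horror (id 6, depth 1), Physics (id 10, depth 1).
Iteration 2: rows with parent_id in {4,6,10} -> Science (id 7, depth 2), NonFiction (id 8, depth 2), Fiction (id 14, depth 2), Mystery (id 15, depth 2).
Iteration 3: no rows with parent_id in {7,8,14,15}; recursion stops.
SUM(depth) = 0 + 1 + 1 + 1 + 2 + 2 + 2 + 2 = 11.

11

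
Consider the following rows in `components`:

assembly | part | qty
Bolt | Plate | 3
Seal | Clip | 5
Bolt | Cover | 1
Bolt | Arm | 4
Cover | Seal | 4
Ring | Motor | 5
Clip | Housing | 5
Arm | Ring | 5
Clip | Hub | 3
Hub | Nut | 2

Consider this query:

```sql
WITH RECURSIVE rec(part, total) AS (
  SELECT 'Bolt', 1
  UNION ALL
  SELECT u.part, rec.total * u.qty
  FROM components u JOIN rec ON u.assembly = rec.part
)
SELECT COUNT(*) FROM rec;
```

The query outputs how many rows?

11

Base: (Bolt, total=1).
Iteration 1: components of {Bolt} -> Arm = 1*4 = 4, Cover = 1*1 = 1, Plate = 1*3 = 3.
Iteration 2: components of {Arm,Cover,Plate} -> Ring = 4*5 = 20, Seal = 1*4 = 4.
Iteration 3: components of {Ring,Seal} -> Clip = 4*5 = 20, Motor = 20*5 = 100.
Iteration 4: components of {Clip,Motor} -> Housing = 20*5 = 100, Hub = 20*3 = 60.
Iteration 5: components of {Housing,Hub} -> Nut = 60*2 = 120.
Iteration 6: no further components; recursion stops.
Total rows emitted: 11.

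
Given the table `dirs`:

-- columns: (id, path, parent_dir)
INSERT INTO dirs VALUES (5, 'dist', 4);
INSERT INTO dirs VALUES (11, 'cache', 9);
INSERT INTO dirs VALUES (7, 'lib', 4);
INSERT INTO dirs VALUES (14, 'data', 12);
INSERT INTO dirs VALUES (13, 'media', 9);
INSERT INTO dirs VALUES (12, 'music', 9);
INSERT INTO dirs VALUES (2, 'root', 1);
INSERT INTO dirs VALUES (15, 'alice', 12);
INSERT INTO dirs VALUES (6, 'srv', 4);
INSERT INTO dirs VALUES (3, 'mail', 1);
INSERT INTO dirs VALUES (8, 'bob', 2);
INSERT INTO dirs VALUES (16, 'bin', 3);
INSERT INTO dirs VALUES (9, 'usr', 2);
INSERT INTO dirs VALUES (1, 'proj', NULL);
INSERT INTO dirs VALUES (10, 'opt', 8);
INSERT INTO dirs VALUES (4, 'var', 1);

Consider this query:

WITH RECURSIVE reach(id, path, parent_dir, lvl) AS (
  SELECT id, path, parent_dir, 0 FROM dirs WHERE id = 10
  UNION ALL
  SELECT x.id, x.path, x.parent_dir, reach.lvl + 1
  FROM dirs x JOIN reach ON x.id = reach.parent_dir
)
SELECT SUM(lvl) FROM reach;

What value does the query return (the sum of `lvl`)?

Base: id=10 (opt), parent_dir=8, lvl 0.
Iteration 1: join on id=8 -> bob (id 8, parent_dir=2, lvl 1).
Iteration 2: join on id=2 -> root (id 2, parent_dir=1, lvl 2).
Iteration 3: join on id=1 -> proj (id 1, parent_dir=NULL, lvl 3).
Iteration 4: parent_dir is NULL; no match; recursion stops.
SUM(lvl) = 0 + 1 + 2 + 3 = 6.

6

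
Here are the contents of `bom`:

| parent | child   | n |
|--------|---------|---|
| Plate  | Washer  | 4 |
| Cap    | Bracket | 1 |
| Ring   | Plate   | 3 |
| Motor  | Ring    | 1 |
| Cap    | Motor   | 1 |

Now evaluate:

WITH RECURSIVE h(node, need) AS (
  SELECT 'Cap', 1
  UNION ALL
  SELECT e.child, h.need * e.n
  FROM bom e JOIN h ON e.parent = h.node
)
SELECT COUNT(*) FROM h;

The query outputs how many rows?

Base: (Cap, need=1).
Iteration 1: components of {Cap} -> Bracket = 1*1 = 1, Motor = 1*1 = 1.
Iteration 2: components of {Bracket,Motor} -> Ring = 1*1 = 1.
Iteration 3: components of {Ring} -> Plate = 1*3 = 3.
Iteration 4: components of {Plate} -> Washer = 3*4 = 12.
Iteration 5: no further components; recursion stops.
Total rows emitted: 6.

6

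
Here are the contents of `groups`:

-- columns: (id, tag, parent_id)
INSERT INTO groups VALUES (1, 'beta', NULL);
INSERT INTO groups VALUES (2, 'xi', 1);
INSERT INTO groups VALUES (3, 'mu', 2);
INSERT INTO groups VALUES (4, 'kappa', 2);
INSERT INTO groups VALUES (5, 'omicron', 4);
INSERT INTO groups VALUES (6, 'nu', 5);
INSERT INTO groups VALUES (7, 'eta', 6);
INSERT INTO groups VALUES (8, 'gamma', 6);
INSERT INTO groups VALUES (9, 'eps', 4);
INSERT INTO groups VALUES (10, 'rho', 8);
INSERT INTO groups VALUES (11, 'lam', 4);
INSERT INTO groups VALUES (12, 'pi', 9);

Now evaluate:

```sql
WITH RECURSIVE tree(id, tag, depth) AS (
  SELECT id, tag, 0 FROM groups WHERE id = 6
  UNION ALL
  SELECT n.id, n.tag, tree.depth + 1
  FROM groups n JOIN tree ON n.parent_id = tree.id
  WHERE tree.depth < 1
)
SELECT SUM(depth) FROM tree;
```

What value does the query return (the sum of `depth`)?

Base: id=6 (nu) at depth 0.
Iteration 1: rows with parent_id in {6} -> eta (id 7, depth 1), gamma (id 8, depth 1).
Iteration 2: depth < 1 fails for all current rows; recursion stops.
SUM(depth) = 0 + 1 + 1 = 2.

2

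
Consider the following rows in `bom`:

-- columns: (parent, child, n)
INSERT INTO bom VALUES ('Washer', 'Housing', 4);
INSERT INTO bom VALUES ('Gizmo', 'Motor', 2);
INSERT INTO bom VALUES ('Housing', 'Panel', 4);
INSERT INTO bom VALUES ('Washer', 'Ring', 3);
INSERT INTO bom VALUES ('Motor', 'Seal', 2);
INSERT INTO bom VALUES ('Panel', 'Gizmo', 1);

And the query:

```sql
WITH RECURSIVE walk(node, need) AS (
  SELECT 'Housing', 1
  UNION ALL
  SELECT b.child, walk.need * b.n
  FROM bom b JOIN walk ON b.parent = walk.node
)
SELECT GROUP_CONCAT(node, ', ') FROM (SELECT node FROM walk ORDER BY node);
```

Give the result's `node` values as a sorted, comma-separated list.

Gizmo, Housing, Motor, Panel, Seal

Base: (Housing, need=1).
Iteration 1: components of {Housing} -> Panel = 1*4 = 4.
Iteration 2: components of {Panel} -> Gizmo = 4*1 = 4.
Iteration 3: components of {Gizmo} -> Motor = 4*2 = 8.
Iteration 4: components of {Motor} -> Seal = 8*2 = 16.
Iteration 5: no further components; recursion stops.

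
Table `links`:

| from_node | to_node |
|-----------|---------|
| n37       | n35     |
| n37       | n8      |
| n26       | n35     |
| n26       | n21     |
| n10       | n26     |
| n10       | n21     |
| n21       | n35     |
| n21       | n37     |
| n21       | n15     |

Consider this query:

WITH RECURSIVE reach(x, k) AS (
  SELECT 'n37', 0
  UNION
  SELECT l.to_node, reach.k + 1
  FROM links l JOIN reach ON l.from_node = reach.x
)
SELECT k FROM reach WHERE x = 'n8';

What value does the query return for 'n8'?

Base: (n37, k=0).
Iteration 1: edges from {n37} -> (n35, k=1), (n8, k=1).
Iteration 2: no outgoing edges from {n35,n8}; recursion stops.

1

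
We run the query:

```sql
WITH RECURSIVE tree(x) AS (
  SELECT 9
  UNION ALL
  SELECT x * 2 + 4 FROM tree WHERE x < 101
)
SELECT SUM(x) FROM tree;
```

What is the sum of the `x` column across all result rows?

Base: x=9.
Iteration 1: 9 < 101 holds -> x = 9 * 2 + 4 = 22.
Iteration 2: 22 < 101 holds -> x = 22 * 2 + 4 = 48.
Iteration 3: 48 < 101 holds -> x = 48 * 2 + 4 = 100.
Iteration 4: 100 < 101 holds -> x = 100 * 2 + 4 = 204.
Iteration 5: 204 < 101 fails; recursion stops.
SUM(x) = 9 + 22 + 48 + 100 + 204 = 383.

383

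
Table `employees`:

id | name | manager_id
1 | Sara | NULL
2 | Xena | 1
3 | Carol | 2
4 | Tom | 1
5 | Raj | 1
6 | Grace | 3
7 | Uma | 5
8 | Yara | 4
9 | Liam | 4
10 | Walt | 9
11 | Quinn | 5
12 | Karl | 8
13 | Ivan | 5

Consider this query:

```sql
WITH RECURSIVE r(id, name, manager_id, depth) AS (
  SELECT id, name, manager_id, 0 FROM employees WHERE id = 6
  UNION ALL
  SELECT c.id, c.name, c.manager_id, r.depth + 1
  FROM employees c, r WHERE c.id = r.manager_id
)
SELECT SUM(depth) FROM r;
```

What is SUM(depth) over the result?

Base: id=6 (Grace), manager_id=3, depth 0.
Iteration 1: join on id=3 -> Carol (id 3, manager_id=2, depth 1).
Iteration 2: join on id=2 -> Xena (id 2, manager_id=1, depth 2).
Iteration 3: join on id=1 -> Sara (id 1, manager_id=NULL, depth 3).
Iteration 4: manager_id is NULL; no match; recursion stops.
SUM(depth) = 0 + 1 + 2 + 3 = 6.

6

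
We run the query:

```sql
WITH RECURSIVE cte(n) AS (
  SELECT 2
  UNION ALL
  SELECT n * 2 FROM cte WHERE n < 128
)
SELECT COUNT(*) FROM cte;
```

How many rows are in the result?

7

Base: n=2.
Iteration 1: 2 < 128 holds -> n = 2 * 2 = 4.
Iteration 2: 4 < 128 holds -> n = 4 * 2 = 8.
Iteration 3: 8 < 128 holds -> n = 8 * 2 = 16.
Iteration 4: 16 < 128 holds -> n = 16 * 2 = 32.
Iteration 5: 32 < 128 holds -> n = 32 * 2 = 64.
Iteration 6: 64 < 128 holds -> n = 64 * 2 = 128.
Iteration 7: 128 < 128 fails; recursion stops.
Total rows emitted: 7.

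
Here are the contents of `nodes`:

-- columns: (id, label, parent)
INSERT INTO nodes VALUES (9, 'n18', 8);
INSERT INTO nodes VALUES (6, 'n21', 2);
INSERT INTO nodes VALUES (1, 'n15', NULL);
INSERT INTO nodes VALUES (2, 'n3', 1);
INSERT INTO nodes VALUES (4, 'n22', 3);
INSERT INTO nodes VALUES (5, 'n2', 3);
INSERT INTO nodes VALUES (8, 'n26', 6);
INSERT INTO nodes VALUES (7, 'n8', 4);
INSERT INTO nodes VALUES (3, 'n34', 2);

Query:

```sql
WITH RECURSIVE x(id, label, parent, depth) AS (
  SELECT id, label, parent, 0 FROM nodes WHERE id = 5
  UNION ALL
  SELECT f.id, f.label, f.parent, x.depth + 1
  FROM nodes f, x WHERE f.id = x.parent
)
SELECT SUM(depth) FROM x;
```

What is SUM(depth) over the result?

Base: id=5 (n2), parent=3, depth 0.
Iteration 1: join on id=3 -> n34 (id 3, parent=2, depth 1).
Iteration 2: join on id=2 -> n3 (id 2, parent=1, depth 2).
Iteration 3: join on id=1 -> n15 (id 1, parent=NULL, depth 3).
Iteration 4: parent is NULL; no match; recursion stops.
SUM(depth) = 0 + 1 + 2 + 3 = 6.

6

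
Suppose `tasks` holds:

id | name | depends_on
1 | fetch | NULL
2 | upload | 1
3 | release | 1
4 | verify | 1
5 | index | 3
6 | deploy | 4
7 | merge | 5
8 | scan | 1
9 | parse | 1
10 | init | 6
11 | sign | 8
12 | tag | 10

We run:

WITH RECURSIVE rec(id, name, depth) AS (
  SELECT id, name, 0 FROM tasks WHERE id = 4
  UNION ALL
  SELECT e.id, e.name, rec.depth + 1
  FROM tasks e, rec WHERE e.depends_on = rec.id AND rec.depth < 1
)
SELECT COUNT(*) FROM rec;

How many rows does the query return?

Base: id=4 (verify) at depth 0.
Iteration 1: rows with depends_on in {4} -> deploy (id 6, depth 1).
Iteration 2: depth < 1 fails for all current rows; recursion stops.
Total rows emitted: 2.

2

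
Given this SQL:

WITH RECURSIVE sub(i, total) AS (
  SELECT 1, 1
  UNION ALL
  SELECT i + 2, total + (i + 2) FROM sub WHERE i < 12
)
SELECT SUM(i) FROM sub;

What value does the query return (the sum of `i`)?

Base: i=1, total=1.
Iteration 1: 1 < 12 holds -> i = 1 + 2 = 3, total = 1 + 3 = 4.
Iteration 2: 3 < 12 holds -> i = 3 + 2 = 5, total = 4 + 5 = 9.
Iteration 3: 5 < 12 holds -> i = 5 + 2 = 7, total = 9 + 7 = 16.
Iteration 4: 7 < 12 holds -> i = 7 + 2 = 9, total = 16 + 9 = 25.
Iteration 5: 9 < 12 holds -> i = 9 + 2 = 11, total = 25 + 11 = 36.
Iteration 6: 11 < 12 holds -> i = 11 + 2 = 13, total = 36 + 13 = 49.
Iteration 7: 13 < 12 fails; recursion stops.
SUM(i) = 1 + 3 + 5 + 7 + 9 + 11 + 13 = 49.

49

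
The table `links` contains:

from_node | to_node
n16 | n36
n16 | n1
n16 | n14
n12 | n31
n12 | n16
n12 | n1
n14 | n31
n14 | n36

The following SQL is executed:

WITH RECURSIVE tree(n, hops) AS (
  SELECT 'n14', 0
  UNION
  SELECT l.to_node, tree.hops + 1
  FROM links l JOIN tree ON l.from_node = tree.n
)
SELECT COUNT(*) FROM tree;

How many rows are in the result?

3

Base: (n14, hops=0).
Iteration 1: edges from {n14} -> (n31, hops=1), (n36, hops=1).
Iteration 2: no outgoing edges from {n31,n36}; recursion stops.
Total rows emitted: 3.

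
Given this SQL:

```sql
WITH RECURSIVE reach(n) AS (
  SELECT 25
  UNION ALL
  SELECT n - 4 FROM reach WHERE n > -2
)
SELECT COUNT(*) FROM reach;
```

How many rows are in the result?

8

Base: n=25.
Iteration 1: 25 > -2 holds -> n = 25 - 4 = 21.
Iteration 2: 21 > -2 holds -> n = 21 - 4 = 17.
Iteration 3: 17 > -2 holds -> n = 17 - 4 = 13.
Iteration 4: 13 > -2 holds -> n = 13 - 4 = 9.
Iteration 5: 9 > -2 holds -> n = 9 - 4 = 5.
Iteration 6: 5 > -2 holds -> n = 5 - 4 = 1.
Iteration 7: 1 > -2 holds -> n = 1 - 4 = -3.
Iteration 8: -3 > -2 fails; recursion stops.
Total rows emitted: 8.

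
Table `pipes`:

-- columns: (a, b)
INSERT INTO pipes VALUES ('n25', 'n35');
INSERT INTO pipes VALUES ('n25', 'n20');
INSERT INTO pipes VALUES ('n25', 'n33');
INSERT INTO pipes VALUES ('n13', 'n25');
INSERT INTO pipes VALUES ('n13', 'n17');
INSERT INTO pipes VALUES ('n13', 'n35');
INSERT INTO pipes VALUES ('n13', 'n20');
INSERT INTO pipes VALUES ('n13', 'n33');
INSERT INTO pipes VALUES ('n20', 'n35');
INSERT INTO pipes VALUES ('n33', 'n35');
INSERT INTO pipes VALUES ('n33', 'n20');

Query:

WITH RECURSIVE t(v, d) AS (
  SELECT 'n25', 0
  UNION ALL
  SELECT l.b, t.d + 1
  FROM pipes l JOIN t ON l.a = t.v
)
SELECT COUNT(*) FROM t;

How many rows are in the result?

8

Base: (n25, d=0).
Iteration 1: edges from {n25} -> (n20, d=1), (n33, d=1), (n35, d=1).
Iteration 2: edges from {n20,n33,n35} -> (n20, d=2), (n35, d=2) x2. [UNION ALL keeps all 3 new rows, including repeats]
Iteration 3: edges from {n20,n35} -> (n35, d=3).
Iteration 4: no outgoing edges from {n35}; recursion stops.
Total rows emitted: 8.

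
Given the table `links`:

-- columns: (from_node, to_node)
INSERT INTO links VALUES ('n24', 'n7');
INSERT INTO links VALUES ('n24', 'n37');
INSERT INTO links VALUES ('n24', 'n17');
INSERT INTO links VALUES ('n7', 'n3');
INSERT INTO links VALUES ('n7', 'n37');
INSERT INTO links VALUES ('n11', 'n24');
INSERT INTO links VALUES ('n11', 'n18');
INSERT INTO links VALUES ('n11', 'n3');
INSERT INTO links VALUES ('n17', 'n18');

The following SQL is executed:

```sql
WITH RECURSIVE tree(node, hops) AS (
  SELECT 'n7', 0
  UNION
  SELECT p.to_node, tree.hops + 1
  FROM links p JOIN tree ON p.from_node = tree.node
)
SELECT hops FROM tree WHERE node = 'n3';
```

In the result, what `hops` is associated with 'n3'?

1

Base: (n7, hops=0).
Iteration 1: edges from {n7} -> (n3, hops=1), (n37, hops=1).
Iteration 2: no outgoing edges from {n3,n37}; recursion stops.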